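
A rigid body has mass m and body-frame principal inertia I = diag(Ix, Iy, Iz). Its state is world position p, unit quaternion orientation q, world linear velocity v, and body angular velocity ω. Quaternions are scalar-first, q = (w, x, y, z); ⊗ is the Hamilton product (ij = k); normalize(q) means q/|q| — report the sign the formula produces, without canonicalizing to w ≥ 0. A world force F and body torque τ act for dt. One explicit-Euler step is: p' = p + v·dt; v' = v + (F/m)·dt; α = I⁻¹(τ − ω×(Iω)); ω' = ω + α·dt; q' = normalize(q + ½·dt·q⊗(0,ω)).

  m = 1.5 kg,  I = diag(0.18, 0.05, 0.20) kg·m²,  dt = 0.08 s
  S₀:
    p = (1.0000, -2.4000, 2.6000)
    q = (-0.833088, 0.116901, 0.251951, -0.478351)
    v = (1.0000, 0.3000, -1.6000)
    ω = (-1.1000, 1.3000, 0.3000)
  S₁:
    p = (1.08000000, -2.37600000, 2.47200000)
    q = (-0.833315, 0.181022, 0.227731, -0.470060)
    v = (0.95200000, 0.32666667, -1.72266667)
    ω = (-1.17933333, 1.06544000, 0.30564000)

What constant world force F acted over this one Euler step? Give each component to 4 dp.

Δv = v₁−v₀ = (-0.04800000, 0.02666667, -0.12266667)
applied force F = (-0.9000, 0.5000, -2.3000)

F = (-0.9000, 0.5000, -2.3000)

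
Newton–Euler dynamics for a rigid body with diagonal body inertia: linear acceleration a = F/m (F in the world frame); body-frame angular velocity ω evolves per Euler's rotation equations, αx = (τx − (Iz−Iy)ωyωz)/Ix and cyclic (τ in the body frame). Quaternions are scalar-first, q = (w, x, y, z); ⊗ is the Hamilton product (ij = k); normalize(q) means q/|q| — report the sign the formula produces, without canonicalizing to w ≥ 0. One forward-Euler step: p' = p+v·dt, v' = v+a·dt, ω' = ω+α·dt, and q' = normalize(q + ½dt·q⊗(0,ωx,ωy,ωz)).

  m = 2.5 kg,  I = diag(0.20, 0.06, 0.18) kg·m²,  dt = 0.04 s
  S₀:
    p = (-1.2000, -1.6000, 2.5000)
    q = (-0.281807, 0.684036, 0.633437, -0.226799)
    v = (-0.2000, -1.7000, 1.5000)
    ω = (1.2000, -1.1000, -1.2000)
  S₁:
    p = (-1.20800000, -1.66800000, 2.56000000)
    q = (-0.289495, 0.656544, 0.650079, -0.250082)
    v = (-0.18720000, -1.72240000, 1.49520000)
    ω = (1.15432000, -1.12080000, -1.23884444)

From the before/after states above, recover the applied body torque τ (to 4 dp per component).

τ = (-0.0700, -0.0600, 0.0100)

rate change Δω = (-0.04568000, -0.02080000, -0.03884444)
precession coupling = (0.1584, -0.0288, 0.1848)
applied torque τ = (-0.0700, -0.0600, 0.0100)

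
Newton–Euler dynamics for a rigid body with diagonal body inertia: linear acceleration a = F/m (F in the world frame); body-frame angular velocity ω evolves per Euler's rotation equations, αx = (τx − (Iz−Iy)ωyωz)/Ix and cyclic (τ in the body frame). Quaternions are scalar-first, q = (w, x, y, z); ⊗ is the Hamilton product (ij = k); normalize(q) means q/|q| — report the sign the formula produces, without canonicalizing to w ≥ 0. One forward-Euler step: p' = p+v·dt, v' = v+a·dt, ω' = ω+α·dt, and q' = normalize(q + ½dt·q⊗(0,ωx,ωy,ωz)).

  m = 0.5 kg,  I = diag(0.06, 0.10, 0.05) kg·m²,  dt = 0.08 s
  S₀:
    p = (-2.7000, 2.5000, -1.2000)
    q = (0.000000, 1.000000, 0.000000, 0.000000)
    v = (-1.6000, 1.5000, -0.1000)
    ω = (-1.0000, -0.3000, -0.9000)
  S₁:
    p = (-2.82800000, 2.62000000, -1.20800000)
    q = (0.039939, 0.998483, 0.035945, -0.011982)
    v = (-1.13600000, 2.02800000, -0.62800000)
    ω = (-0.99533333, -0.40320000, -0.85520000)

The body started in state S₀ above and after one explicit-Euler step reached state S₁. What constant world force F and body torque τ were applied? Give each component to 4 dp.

F = (2.9000, 3.3000, -3.3000)
τ = (-0.0100, -0.1200, 0.0400)

v₁ − v₀ = (0.46400000, 0.52800000, -0.52800000)
F = m·Δv/dt = (2.9000, 3.3000, -3.3000)
ω₁ − ω₀ = (0.00466667, -0.10320000, 0.04480000)
precession coupling = (-0.0135, 0.0090, 0.0120)
τ = I·(Δω/dt) + ω₀×(Iω₀) = (-0.0100, -0.1200, 0.0400)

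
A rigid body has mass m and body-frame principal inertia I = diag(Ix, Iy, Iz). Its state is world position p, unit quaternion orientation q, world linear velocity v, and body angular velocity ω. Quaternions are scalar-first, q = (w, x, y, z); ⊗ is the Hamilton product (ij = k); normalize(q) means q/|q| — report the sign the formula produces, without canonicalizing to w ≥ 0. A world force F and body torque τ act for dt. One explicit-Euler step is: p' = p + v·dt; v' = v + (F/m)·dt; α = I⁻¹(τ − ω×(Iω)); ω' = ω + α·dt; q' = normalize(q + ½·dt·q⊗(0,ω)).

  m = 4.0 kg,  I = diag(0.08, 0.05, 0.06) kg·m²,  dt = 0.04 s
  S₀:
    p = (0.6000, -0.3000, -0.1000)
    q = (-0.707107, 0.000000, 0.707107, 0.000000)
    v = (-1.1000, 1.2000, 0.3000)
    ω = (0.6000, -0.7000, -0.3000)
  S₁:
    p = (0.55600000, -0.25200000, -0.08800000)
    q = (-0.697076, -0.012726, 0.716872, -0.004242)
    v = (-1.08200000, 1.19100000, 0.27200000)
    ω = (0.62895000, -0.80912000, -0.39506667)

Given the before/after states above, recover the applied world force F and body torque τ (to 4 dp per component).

F = (1.8000, -0.9000, -2.8000)
τ = (0.0600, -0.1400, -0.1300)

ω₁ − ω₀ = (0.02895000, -0.10912000, -0.09506667)
gyro term ω₀×Iω₀ = (0.0021, -0.0036, 0.0126)
I·α + gyro = (0.0600, -0.1400, -0.1300)
velocity change Δv = (0.01800000, -0.00900000, -0.02800000)
F = m·Δv/dt = (1.8000, -0.9000, -2.8000)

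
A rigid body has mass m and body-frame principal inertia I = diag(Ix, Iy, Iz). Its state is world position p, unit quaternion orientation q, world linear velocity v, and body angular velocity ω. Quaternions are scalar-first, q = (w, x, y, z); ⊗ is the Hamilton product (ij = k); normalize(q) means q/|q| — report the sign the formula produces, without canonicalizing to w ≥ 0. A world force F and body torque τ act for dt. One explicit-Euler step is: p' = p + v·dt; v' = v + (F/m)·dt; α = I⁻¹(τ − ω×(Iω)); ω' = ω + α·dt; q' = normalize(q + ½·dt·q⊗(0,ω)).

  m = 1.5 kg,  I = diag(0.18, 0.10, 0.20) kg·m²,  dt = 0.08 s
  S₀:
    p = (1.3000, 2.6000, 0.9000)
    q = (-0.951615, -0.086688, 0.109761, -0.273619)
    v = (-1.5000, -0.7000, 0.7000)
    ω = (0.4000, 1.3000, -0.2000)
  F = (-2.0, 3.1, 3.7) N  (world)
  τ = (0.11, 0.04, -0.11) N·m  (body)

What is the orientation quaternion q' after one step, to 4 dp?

2q̇ = q⊗(0,ω) = (-0.1627379, -0.0468935, -1.3638847, 0.0337242)
q + ½dt·q⊗(0,ω), renormalized = (-0.9567, -0.0884, 0.0551, -0.2719)

q' = (-0.9567, -0.0884, 0.0551, -0.2719)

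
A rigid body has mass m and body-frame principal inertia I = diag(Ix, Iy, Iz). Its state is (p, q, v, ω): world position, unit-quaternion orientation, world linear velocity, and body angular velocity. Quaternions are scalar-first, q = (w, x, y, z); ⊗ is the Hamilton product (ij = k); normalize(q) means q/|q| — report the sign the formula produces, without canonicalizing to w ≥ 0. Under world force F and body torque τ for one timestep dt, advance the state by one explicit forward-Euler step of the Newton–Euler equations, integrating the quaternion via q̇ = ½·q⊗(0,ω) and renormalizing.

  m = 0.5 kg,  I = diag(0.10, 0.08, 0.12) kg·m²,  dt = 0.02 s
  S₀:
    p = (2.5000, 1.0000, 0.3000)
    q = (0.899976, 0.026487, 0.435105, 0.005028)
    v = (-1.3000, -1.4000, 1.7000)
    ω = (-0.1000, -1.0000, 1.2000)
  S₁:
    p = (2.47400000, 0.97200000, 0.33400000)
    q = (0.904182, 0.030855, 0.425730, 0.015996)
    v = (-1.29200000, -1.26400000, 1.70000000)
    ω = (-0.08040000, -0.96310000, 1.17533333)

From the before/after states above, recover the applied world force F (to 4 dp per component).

F = (0.2000, 3.4000, 0.0000)

Δv = v₁−v₀ = (0.00800000, 0.13600000, 0.00000000)
m·(v₁−v₀)/dt = (0.2000, 3.4000, 0.0000)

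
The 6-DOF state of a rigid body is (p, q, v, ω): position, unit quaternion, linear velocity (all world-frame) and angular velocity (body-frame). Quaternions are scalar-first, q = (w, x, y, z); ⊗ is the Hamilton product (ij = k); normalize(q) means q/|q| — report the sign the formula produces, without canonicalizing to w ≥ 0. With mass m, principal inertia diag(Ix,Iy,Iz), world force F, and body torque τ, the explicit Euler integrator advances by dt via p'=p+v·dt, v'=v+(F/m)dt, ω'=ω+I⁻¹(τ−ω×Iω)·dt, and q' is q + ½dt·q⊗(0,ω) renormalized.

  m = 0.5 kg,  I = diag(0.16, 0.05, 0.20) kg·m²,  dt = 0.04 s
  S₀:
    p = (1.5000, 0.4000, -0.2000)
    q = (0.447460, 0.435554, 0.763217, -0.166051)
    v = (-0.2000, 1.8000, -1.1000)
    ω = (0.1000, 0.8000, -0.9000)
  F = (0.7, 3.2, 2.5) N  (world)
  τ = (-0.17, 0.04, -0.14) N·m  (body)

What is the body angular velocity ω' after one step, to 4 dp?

ω' = (0.0845, 0.8291, -0.9262)

precession coupling ω×(Iω) = (-0.1080, 0.0036, -0.0088)
α = I⁻¹(τ − ω×Iω) = (-0.3875, 0.7280, -0.6560)
ω' = ω + α·dt = (0.0845, 0.8291, -0.9262)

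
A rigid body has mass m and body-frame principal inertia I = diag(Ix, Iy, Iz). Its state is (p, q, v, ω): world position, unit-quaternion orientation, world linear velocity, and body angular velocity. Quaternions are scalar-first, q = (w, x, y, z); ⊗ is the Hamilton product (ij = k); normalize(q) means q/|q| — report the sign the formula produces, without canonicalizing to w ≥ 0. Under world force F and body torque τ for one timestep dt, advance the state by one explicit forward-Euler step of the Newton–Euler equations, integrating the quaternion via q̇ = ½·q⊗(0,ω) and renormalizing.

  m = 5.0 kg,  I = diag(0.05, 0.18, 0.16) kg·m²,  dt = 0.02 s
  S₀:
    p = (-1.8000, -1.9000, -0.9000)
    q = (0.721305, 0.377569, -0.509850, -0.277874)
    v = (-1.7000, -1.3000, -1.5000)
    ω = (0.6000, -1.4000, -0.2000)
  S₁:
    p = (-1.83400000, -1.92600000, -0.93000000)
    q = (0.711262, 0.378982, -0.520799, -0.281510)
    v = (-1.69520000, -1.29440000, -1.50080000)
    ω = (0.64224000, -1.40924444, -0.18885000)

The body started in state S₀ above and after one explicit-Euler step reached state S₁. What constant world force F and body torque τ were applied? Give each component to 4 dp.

rate change Δω = (0.04224000, -0.00924444, 0.01115000)
ω₀×(Iω₀) = (-0.0056, 0.0132, -0.1092)
I·α + gyro = (0.1000, -0.0700, -0.0200)
Δv = v₁−v₀ = (0.00480000, 0.00560000, -0.00080000)
m·(v₁−v₀)/dt = (1.2000, 1.4000, -0.2000)

F = (1.2000, 1.4000, -0.2000)
τ = (0.1000, -0.0700, -0.0200)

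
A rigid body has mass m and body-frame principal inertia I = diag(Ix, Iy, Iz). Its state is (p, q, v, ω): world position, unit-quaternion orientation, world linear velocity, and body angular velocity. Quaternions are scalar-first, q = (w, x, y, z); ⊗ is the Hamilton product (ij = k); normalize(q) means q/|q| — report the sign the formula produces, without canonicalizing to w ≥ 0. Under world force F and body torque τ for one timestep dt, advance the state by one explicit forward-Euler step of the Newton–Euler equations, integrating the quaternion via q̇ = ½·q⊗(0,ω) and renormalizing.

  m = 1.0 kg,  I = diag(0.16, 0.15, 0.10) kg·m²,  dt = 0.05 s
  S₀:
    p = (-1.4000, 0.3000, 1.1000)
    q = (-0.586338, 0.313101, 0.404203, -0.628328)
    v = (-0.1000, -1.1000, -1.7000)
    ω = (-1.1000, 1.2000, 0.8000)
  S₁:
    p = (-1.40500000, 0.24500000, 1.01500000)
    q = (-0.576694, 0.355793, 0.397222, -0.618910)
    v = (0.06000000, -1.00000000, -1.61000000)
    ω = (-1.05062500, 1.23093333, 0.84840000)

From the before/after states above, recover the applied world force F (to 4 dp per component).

velocity change Δv = (0.16000000, 0.10000000, 0.09000000)
applied force F = (3.2000, 2.0000, 1.8000)

F = (3.2000, 2.0000, 1.8000)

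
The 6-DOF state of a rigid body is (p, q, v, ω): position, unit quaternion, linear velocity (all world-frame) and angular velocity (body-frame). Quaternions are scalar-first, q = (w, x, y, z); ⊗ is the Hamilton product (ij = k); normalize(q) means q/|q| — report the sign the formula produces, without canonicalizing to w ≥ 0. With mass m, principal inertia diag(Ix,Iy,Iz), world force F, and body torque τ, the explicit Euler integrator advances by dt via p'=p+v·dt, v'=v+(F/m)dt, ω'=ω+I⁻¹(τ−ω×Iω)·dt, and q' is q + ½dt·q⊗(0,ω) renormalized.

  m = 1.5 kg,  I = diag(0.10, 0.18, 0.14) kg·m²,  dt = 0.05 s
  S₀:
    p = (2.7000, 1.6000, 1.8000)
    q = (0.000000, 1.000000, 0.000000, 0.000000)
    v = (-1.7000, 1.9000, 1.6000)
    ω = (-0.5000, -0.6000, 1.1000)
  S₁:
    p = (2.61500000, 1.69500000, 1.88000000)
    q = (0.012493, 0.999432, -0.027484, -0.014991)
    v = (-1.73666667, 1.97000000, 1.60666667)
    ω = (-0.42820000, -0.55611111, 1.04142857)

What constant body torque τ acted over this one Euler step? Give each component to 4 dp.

τ = (0.1700, 0.1800, -0.1400)

rate change Δω = (0.07180000, 0.04388889, -0.05857143)
ω₀×(Iω₀) = (0.0264, 0.0220, 0.0240)
τ = I·(Δω/dt) + ω₀×(Iω₀) = (0.1700, 0.1800, -0.1400)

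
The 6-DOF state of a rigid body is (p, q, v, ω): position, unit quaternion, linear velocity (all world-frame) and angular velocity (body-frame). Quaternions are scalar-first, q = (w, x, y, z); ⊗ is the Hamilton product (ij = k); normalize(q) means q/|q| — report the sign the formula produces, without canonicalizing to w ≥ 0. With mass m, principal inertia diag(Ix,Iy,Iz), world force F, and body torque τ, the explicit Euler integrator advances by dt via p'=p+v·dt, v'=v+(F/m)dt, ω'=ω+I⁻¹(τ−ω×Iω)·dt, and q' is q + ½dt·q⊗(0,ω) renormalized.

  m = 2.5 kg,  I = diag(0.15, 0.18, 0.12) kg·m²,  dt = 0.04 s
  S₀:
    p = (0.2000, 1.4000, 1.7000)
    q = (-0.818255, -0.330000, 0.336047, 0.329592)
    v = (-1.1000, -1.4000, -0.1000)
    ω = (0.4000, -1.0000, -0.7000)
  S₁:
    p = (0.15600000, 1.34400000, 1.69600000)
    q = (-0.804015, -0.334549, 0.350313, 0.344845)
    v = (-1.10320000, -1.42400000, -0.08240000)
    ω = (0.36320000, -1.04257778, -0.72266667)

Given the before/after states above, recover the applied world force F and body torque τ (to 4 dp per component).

F = (-0.2000, -1.5000, 1.1000)
τ = (-0.1800, -0.2000, -0.0800)

velocity change Δv = (-0.00320000, -0.02400000, 0.01760000)
F = m·Δv/dt = (-0.2000, -1.5000, 1.1000)
Δω = ω₁−ω₀ = (-0.03680000, -0.04257778, -0.02266667)
τ = I·(Δω/dt) + ω₀×(Iω₀) = (-0.1800, -0.2000, -0.0800)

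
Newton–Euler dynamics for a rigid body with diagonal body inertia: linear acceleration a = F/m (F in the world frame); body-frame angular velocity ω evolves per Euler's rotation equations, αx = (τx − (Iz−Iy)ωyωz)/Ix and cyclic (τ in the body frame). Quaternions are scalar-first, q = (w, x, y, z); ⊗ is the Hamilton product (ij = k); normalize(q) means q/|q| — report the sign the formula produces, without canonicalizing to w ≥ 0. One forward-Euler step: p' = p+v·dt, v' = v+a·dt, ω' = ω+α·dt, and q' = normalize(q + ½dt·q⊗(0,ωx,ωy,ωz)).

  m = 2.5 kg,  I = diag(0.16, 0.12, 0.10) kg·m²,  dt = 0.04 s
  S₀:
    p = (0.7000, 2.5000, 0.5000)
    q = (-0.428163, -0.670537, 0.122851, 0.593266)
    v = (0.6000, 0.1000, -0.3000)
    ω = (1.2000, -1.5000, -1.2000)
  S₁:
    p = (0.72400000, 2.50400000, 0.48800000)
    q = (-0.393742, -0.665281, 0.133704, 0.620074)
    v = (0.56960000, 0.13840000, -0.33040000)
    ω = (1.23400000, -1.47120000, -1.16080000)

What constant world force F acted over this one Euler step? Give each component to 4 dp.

F = (-1.9000, 2.4000, -1.9000)

v₁ − v₀ = (-0.03040000, 0.03840000, -0.03040000)
m·(v₁−v₀)/dt = (-1.9000, 2.4000, -1.9000)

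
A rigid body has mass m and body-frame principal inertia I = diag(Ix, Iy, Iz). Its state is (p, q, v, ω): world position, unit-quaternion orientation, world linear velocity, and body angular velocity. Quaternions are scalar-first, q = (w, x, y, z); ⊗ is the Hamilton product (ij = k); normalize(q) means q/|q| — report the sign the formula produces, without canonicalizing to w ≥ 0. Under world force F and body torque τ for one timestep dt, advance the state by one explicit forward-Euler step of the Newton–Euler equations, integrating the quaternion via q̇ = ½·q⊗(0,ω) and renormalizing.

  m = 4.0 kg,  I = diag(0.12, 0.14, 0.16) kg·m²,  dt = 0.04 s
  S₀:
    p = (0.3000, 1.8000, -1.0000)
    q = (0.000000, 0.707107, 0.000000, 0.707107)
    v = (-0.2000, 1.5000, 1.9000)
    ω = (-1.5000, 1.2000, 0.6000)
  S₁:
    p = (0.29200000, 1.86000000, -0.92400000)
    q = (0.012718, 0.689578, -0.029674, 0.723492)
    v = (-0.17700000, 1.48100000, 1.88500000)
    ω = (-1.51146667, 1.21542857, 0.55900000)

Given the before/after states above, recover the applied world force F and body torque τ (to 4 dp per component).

F = (2.3000, -1.9000, -1.5000)
τ = (-0.0200, 0.0900, -0.2000)

v₁ − v₀ = (0.02300000, -0.01900000, -0.01500000)
applied force F = (2.3000, -1.9000, -1.5000)
Δω = ω₁−ω₀ = (-0.01146667, 0.01542857, -0.04100000)
precession coupling = (0.0144, 0.0360, -0.0360)
τ = I·(Δω/dt) + ω₀×(Iω₀) = (-0.0200, 0.0900, -0.2000)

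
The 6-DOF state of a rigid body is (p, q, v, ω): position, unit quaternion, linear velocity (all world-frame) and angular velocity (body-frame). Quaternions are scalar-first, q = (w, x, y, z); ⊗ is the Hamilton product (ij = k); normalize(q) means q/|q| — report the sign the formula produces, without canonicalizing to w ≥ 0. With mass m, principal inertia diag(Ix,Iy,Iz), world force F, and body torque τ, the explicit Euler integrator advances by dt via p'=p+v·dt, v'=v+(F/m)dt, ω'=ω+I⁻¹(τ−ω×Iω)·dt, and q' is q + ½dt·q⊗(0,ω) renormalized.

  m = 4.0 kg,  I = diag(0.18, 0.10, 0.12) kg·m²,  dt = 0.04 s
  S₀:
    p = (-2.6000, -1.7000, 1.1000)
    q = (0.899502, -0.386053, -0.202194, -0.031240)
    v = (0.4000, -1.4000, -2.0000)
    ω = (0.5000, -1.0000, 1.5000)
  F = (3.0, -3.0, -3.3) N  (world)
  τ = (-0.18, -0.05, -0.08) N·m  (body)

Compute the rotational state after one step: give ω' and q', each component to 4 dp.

angular accel α = (-0.8333, -0.9500, -1.0000)
new body rate ω' = (0.4667, -1.0380, 1.4600)
q⊗(0,ω) = (0.0376925, 0.1152200, -0.3360425, 1.8364030)
q + ½dt·q⊗(0,ω), renormalized = (0.8996, -0.3835, -0.2088, 0.0055)

ω' = (0.4667, -1.0380, 1.4600)
q' = (0.8996, -0.3835, -0.2088, 0.0055)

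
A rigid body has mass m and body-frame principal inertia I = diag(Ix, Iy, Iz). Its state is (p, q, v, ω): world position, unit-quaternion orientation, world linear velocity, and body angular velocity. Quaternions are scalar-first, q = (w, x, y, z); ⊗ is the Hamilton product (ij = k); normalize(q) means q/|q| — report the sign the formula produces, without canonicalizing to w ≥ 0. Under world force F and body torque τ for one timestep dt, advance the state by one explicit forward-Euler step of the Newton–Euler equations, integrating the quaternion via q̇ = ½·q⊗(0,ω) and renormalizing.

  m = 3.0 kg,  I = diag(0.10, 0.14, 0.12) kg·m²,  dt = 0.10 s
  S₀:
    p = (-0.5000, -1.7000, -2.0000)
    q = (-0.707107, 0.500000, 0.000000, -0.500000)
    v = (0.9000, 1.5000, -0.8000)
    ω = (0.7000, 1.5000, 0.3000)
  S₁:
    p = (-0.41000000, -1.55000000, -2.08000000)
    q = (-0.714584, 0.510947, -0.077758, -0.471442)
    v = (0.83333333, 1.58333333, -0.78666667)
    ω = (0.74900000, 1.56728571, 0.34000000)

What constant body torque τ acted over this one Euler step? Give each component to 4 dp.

ω₁ − ω₀ = (0.04900000, 0.06728571, 0.04000000)
precession coupling = (-0.0090, -0.0042, 0.0420)
I·α + gyro = (0.0400, 0.0900, 0.0900)

τ = (0.0400, 0.0900, 0.0900)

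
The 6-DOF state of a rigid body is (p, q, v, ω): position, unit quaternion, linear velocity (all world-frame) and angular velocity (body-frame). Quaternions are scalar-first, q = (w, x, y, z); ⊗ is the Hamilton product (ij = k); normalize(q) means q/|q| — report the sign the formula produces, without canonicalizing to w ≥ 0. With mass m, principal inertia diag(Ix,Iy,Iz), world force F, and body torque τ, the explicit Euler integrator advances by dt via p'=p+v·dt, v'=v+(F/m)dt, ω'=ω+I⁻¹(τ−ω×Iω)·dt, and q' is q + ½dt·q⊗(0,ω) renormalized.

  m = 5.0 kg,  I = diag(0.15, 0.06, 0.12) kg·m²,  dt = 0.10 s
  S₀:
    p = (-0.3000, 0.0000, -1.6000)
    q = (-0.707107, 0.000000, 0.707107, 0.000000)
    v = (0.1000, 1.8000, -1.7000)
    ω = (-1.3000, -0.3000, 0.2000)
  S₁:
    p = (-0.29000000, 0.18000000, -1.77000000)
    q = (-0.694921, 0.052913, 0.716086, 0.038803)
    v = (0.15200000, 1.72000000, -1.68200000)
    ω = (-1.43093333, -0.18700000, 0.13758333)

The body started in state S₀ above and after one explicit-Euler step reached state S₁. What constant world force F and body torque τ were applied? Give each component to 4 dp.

F = (2.6000, -4.0000, 0.9000)
τ = (-0.2000, 0.0600, -0.1100)

velocity change Δv = (0.05200000, -0.08000000, 0.01800000)
F = m·Δv/dt = (2.6000, -4.0000, 0.9000)
ω₁ − ω₀ = (-0.13093333, 0.11300000, -0.06241667)
precession coupling = (-0.0036, -0.0078, -0.0351)
I·α + gyro = (-0.2000, 0.0600, -0.1100)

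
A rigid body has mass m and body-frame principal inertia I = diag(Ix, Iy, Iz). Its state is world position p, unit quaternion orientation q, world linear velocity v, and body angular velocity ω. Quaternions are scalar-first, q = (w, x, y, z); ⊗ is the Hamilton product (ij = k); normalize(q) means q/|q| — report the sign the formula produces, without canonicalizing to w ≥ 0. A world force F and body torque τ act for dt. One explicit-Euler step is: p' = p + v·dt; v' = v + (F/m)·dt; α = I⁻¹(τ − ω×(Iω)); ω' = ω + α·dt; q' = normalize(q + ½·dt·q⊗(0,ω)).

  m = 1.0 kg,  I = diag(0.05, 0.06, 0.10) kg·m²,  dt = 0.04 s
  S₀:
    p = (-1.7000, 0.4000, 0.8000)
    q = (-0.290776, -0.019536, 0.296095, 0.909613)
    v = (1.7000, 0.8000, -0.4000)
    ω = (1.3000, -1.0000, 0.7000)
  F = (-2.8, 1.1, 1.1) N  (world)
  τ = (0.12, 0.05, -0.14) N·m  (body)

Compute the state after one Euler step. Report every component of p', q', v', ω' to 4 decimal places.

p' = (-1.6320, 0.4320, 0.7840)
q' = (-0.2969, -0.0048, 0.3256, 0.8977)
v' = (1.5880, 0.8440, -0.3560)
ω' = (1.4184, -0.9363, 0.6492)

new position p' = (-1.6320, 0.4320, 0.7840)
v + (F/m)dt = (1.5880, 0.8440, -0.3560)
angular accel α = (2.9600, 1.5917, -1.2700)
ω' = ω + α·dt = (1.4184, -0.9363, 0.6492)
Hamilton product q⊗(0,ω) = (-0.3152373, 0.7388707, 1.4869481, -0.5689307)
q' = normalize(q + ½dt·q⊗(0,ω)) = (-0.2969, -0.0048, 0.3256, 0.8977)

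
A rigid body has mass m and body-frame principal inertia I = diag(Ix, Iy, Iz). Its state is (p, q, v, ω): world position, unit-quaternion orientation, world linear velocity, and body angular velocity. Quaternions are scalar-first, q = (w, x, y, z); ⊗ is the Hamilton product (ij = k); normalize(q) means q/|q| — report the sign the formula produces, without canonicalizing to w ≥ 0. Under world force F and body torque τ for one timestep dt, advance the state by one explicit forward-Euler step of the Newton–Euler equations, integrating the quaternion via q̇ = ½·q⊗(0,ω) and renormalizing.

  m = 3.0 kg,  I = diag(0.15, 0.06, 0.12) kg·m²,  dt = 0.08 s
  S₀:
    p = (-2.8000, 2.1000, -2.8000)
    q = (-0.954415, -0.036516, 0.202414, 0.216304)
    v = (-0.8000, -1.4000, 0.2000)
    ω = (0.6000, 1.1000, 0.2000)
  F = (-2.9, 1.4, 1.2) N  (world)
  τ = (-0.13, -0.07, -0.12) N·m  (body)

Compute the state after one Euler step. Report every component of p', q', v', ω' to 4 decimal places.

p' = (-2.8640, 1.9880, -2.7840)
q' = (-0.9629, -0.0672, 0.1657, 0.2019)
v' = (-0.8773, -1.3627, 0.2320)
ω' = (0.5236, 1.0019, 0.1596)

ω×(Iω) gyroscopic = (0.0132, 0.0036, -0.0594)
(τ − ω×Iω)/I = (-0.9547, -1.2267, -0.5050)
new body rate ω' = (0.5236, 1.0019, 0.1596)
q⊗(0,ω) = (-0.2440066, -0.7701006, -0.9127709, -0.3524990)
updated quaternion q' = (-0.9629, -0.0672, 0.1657, 0.2019)
a = (-0.9667, 0.4667, 0.4000)
p + v·dt = (-2.8640, 1.9880, -2.7840)
v + (F/m)dt = (-0.8773, -1.3627, 0.2320)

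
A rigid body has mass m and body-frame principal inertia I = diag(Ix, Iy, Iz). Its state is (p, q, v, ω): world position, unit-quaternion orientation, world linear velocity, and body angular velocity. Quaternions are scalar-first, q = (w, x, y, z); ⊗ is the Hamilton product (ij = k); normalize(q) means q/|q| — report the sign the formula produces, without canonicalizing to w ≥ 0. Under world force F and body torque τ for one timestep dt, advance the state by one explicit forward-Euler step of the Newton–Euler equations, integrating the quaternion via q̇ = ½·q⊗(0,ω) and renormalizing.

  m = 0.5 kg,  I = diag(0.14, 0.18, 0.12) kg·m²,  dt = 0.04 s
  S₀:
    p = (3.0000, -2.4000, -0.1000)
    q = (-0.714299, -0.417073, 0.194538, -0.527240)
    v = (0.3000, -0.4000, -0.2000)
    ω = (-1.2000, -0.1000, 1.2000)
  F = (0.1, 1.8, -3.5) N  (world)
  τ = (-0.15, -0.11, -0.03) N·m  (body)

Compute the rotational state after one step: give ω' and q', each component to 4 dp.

precession coupling ω×(Iω) = (0.0072, -0.0288, 0.0048)
α = I⁻¹(τ − ω×Iω) = (-1.1229, -0.4511, -0.2900)
ω + α·dt = (-1.2449, -0.1180, 1.1884)
Hamilton product q⊗(0,ω) = (0.1516542, 1.0378804, 1.2046055, -0.5820059)
q' = normalize(q + ½dt·q⊗(0,ω)) = (-0.7109, -0.3961, 0.2185, -0.5386)

ω' = (-1.2449, -0.1180, 1.1884)
q' = (-0.7109, -0.3961, 0.2185, -0.5386)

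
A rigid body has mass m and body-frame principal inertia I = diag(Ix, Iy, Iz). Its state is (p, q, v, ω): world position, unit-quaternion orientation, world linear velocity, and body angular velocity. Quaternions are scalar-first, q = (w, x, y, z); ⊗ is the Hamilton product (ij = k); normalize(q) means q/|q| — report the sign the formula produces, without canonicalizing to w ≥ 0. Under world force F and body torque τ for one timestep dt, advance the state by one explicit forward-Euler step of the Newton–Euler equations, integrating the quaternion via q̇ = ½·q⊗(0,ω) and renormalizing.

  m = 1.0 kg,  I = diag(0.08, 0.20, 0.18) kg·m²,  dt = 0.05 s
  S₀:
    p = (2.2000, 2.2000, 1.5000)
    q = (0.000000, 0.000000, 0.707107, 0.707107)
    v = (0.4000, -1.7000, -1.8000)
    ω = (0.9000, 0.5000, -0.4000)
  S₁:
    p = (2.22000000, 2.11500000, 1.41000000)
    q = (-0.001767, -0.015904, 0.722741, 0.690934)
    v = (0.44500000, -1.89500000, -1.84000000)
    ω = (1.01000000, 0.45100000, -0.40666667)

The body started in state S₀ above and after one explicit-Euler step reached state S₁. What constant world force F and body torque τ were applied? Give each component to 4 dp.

v₁ − v₀ = (0.04500000, -0.19500000, -0.04000000)
applied force F = (0.9000, -3.9000, -0.8000)
ω₁ − ω₀ = (0.11000000, -0.04900000, -0.00666667)
ω₀×(Iω₀) = (0.0040, 0.0360, 0.0540)
τ = I·(Δω/dt) + ω₀×(Iω₀) = (0.1800, -0.1600, 0.0300)

F = (0.9000, -3.9000, -0.8000)
τ = (0.1800, -0.1600, 0.0300)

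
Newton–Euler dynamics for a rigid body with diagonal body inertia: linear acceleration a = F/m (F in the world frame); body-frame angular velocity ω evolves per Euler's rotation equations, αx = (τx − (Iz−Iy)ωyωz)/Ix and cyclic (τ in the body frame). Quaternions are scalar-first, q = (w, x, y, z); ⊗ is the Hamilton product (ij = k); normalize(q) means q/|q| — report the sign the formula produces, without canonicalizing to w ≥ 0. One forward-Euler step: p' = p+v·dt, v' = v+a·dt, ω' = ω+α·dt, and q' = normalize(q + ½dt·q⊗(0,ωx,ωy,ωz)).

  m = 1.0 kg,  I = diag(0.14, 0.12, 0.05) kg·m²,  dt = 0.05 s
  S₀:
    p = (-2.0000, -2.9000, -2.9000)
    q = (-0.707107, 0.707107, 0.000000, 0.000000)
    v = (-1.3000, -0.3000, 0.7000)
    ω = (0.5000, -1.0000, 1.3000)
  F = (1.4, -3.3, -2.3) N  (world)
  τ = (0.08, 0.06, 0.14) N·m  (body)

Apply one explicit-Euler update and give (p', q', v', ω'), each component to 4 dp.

new position p' = (-2.0650, -2.9150, -2.8650)
new velocity v' = (-1.2300, -0.4650, 0.5850)
α = I⁻¹(τ − ω×Iω) = (-0.0786, 0.0125, 2.6000)
ω' = ω + α·dt = (0.4961, -0.9994, 1.4300)
Hamilton product q⊗(0,ω) = (-0.3535535, -0.3535535, -0.2121321, -1.6263461)
updated quaternion q' = (-0.7153, 0.6976, -0.0053, -0.0406)

p' = (-2.0650, -2.9150, -2.8650)
q' = (-0.7153, 0.6976, -0.0053, -0.0406)
v' = (-1.2300, -0.4650, 0.5850)
ω' = (0.4961, -0.9994, 1.4300)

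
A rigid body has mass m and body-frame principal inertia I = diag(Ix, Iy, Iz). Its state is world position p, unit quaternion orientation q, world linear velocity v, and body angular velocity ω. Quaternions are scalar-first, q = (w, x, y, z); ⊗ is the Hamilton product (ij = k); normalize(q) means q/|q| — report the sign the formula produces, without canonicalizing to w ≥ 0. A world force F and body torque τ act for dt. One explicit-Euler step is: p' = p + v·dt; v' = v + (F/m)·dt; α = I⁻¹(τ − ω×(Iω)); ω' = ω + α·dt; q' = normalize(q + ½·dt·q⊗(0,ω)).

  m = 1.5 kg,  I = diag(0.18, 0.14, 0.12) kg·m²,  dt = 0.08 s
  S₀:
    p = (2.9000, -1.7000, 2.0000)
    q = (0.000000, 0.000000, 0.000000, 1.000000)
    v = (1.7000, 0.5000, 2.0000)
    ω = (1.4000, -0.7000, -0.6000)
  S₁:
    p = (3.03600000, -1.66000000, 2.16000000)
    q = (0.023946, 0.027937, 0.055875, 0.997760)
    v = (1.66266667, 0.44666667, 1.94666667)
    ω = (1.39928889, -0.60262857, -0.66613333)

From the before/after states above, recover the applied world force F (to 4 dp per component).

velocity change Δv = (-0.03733333, -0.05333333, -0.05333333)
m·(v₁−v₀)/dt = (-0.7000, -1.0000, -1.0000)

F = (-0.7000, -1.0000, -1.0000)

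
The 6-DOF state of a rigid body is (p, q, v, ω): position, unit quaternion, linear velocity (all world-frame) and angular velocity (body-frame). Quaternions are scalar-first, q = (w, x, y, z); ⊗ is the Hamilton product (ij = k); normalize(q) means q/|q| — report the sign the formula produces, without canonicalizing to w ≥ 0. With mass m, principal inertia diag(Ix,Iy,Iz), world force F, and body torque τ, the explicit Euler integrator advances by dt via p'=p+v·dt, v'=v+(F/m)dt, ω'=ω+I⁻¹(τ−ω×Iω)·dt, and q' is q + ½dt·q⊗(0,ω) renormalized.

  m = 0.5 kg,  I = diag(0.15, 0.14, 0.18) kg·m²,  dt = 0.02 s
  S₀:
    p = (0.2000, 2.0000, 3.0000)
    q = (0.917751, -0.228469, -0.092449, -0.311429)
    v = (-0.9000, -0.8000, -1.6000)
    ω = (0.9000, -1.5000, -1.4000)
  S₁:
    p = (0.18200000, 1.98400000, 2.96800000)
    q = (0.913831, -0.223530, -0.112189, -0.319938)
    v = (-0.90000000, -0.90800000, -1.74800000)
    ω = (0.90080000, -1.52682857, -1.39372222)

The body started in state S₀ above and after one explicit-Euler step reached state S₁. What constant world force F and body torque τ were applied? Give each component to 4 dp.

ω₁ − ω₀ = (0.00080000, -0.02682857, 0.00627778)
gyro term ω₀×Iω₀ = (0.0840, 0.0378, 0.0135)
applied torque τ = (0.0900, -0.1500, 0.0700)
velocity change Δv = (0.00000000, -0.10800000, -0.14800000)
m·(v₁−v₀)/dt = (0.0000, -2.7000, -3.7000)

F = (0.0000, -2.7000, -3.7000)
τ = (0.0900, -0.1500, 0.0700)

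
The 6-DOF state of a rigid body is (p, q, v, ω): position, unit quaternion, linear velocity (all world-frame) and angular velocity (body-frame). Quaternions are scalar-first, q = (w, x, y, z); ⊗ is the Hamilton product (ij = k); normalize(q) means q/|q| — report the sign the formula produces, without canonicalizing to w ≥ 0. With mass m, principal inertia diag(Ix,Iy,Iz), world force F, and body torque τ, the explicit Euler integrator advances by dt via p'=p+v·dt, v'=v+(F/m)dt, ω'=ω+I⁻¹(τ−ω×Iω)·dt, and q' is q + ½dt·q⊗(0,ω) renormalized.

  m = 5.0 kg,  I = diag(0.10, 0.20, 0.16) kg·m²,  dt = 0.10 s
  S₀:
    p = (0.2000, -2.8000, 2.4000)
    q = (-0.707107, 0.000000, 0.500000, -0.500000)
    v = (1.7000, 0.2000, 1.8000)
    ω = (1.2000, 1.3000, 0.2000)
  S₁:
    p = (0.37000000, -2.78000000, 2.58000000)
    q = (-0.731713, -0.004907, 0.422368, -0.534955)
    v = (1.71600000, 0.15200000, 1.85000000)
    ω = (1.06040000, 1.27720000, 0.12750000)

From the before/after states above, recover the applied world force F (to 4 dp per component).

velocity change Δv = (0.01600000, -0.04800000, 0.05000000)
F = m·Δv/dt = (0.8000, -2.4000, 2.5000)

F = (0.8000, -2.4000, 2.5000)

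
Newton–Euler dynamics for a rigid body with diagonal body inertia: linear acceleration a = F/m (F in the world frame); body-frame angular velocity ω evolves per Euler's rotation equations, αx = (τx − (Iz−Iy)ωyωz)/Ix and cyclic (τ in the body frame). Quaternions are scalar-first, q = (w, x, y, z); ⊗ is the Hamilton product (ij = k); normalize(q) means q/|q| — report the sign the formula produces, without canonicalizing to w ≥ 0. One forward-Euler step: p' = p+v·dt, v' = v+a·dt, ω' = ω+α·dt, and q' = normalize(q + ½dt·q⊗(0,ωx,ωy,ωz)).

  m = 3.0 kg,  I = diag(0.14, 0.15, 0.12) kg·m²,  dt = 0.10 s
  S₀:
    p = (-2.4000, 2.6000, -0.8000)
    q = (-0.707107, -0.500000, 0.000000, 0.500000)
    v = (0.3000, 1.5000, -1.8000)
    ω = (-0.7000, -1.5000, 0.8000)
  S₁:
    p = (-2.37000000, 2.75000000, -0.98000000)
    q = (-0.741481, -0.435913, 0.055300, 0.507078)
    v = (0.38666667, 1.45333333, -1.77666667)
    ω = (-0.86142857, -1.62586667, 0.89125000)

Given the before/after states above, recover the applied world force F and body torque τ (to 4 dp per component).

ω₁ − ω₀ = (-0.16142857, -0.12586667, 0.09125000)
ω₀×(Iω₀) = (0.0360, -0.0112, 0.0105)
I·α + gyro = (-0.1900, -0.2000, 0.1200)
velocity change Δv = (0.08666667, -0.04666667, 0.02333333)
applied force F = (2.6000, -1.4000, 0.7000)

F = (2.6000, -1.4000, 0.7000)
τ = (-0.1900, -0.2000, 0.1200)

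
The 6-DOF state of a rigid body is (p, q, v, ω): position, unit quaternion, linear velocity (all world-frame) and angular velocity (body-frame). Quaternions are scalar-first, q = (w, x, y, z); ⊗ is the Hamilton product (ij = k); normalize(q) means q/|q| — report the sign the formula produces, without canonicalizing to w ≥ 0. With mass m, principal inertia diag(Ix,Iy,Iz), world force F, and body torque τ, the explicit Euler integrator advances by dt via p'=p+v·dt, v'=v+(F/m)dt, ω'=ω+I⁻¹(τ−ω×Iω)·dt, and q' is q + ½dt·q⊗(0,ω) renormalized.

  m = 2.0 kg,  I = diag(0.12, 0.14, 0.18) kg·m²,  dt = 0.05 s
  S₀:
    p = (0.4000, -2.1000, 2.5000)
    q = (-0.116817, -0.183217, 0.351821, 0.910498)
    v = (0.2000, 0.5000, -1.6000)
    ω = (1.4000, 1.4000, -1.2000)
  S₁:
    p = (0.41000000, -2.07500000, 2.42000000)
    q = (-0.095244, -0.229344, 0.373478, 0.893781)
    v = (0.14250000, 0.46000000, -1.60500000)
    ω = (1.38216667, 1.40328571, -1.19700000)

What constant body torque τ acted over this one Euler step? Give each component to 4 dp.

τ = (-0.1100, 0.1100, 0.0500)

rate change Δω = (-0.01783333, 0.00328571, 0.00300000)
gyro term ω₀×Iω₀ = (-0.0672, 0.1008, 0.0392)
I·α + gyro = (-0.1100, 0.1100, 0.0500)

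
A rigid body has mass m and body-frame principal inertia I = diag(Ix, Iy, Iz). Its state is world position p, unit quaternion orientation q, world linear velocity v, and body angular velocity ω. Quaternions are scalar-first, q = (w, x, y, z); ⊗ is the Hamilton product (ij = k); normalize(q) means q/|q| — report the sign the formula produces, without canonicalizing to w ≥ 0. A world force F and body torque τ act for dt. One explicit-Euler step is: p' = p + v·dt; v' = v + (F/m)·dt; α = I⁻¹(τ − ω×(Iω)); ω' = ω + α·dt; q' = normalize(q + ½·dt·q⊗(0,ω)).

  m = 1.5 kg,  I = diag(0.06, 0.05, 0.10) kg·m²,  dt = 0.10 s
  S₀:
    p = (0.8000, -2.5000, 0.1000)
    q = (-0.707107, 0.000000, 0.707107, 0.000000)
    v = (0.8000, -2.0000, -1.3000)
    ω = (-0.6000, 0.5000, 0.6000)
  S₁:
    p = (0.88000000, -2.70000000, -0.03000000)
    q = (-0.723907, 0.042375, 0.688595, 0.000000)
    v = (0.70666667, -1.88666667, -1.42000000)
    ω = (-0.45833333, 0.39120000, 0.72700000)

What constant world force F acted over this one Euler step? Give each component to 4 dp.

F = (-1.4000, 1.7000, -1.8000)

Δv = v₁−v₀ = (-0.09333333, 0.11333333, -0.12000000)
F = m·Δv/dt = (-1.4000, 1.7000, -1.8000)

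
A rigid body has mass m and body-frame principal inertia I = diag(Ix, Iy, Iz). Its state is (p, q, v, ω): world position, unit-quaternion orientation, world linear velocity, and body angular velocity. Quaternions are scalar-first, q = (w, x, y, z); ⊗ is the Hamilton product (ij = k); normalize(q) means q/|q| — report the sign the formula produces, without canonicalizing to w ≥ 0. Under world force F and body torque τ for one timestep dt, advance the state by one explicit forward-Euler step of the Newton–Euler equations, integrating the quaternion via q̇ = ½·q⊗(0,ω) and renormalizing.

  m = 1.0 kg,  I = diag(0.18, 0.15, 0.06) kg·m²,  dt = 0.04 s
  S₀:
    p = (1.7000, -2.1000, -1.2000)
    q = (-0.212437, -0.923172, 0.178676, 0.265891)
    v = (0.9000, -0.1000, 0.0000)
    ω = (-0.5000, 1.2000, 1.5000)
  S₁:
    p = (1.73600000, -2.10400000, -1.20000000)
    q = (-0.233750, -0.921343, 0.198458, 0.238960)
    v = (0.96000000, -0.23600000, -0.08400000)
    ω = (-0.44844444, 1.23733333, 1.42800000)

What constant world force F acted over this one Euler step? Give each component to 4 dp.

F = (1.5000, -3.4000, -2.1000)

Δv = v₁−v₀ = (0.06000000, -0.13600000, -0.08400000)
F = m·Δv/dt = (1.5000, -3.4000, -2.1000)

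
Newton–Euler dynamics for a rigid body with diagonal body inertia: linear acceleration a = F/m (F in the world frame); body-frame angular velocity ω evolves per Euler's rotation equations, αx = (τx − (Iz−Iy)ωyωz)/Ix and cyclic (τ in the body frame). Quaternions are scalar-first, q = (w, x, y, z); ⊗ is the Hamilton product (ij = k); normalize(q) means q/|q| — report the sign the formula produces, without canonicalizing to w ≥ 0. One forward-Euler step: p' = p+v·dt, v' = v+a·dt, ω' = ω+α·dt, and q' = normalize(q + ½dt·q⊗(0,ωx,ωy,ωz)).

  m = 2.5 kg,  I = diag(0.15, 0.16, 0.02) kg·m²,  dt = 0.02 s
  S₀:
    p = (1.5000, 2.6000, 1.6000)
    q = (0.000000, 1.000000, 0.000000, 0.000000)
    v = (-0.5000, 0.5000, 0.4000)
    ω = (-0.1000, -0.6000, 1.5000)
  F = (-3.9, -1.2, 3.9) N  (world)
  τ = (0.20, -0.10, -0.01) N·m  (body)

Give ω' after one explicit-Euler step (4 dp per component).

(τ − ω×Iω)/I = (0.4933, -0.5031, -0.5300)
ω' = ω + α·dt = (-0.0901, -0.6101, 1.4894)

ω' = (-0.0901, -0.6101, 1.4894)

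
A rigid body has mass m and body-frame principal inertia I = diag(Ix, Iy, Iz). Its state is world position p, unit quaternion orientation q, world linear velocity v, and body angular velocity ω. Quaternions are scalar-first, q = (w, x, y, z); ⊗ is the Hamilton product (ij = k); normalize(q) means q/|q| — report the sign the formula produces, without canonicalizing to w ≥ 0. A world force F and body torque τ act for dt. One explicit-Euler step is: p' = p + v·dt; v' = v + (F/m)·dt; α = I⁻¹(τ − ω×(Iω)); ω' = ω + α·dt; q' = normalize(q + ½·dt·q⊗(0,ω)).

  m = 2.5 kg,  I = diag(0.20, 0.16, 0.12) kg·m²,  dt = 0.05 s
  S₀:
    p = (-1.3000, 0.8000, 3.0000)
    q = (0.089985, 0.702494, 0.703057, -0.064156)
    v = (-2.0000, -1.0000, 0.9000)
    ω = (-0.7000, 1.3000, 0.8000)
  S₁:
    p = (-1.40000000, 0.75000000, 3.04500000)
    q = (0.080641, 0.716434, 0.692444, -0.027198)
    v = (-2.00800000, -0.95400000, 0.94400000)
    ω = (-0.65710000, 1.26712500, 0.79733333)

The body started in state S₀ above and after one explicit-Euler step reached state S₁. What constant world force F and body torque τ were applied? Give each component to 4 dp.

Δω = ω₁−ω₀ = (0.04290000, -0.03287500, -0.00266667)
applied torque τ = (0.1300, -0.1500, 0.0300)
v₁ − v₀ = (-0.00800000, 0.04600000, 0.04400000)
F = m·Δv/dt = (-0.4000, 2.3000, 2.2000)

F = (-0.4000, 2.3000, 2.2000)
τ = (0.1300, -0.1500, 0.0300)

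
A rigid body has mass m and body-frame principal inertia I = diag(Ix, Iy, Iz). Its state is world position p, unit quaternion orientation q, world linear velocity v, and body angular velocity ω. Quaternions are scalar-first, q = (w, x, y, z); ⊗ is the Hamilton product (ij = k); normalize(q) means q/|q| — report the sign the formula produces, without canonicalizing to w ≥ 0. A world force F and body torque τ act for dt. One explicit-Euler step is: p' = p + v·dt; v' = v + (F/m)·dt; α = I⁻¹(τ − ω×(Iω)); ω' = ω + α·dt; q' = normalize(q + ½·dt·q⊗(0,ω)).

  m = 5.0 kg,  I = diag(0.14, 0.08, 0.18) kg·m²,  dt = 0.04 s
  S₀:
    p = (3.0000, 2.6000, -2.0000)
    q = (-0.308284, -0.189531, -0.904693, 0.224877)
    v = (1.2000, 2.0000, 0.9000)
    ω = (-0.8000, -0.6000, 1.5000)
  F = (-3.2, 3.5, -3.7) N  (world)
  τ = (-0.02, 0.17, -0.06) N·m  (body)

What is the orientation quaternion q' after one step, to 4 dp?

q' = (-0.3287, -0.2089, -0.8983, 0.2033)

Hamilton product q⊗(0,ω) = (-1.0317561, -0.9754861, 0.2893653, -1.0724618)
updated quaternion q' = (-0.3287, -0.2089, -0.8983, 0.2033)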